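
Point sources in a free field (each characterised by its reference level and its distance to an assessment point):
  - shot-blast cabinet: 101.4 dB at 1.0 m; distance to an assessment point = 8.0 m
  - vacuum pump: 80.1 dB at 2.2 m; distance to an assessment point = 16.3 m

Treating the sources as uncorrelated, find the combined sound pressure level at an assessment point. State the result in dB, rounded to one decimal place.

83.4 dB

Apply inverse-square spreading to bring every level to the receiver, then sum 10^(L/10).
shot-blast cabinet: 101.4 − 20·log₁₀(8.0/1.0) = 101.4 − 18.06 = 83.34 dB.
vacuum pump: 80.1 − 20·log₁₀(16.3/2.2) = 80.1 − 17.40 = 62.70 dB.
Σ 10^(L/10) = 2.175e+08 → L_total = 10·log₁₀(2.175e+08) = 83.38 dB.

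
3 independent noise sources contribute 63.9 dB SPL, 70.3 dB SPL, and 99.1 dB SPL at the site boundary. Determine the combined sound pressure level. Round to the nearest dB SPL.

Incoherent sources combine by intensity addition: L_total = 10·log₁₀(Σ 10^(L_i/10)).
Σ 10^(L/10) = 10^(63.9/10) + 10^(70.3/10) + 10^(99.1/10) = 8.141e+09.
L_total = 10·log₁₀(8.141e+09) = 99.11 dB SPL.

99 dB SPL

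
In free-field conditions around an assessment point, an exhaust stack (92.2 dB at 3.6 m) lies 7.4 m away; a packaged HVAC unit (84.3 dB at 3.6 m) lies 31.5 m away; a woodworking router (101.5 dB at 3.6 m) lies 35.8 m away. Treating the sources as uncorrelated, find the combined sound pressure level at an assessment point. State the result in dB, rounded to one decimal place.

87.3 dB

Apply inverse-square spreading to bring every level to the receiver, then sum 10^(L/10).
exhaust stack: 92.2 − 20·log₁₀(7.4/3.6) = 92.2 − 6.26 = 85.94 dB.
packaged HVAC unit: 84.3 − 20·log₁₀(31.5/3.6) = 84.3 − 18.84 = 65.46 dB.
woodworking router: 101.5 − 20·log₁₀(35.8/3.6) = 101.5 − 19.95 = 81.55 dB.
Σ 10^(L/10) = 5.391e+08 → L_total = 10·log₁₀(5.391e+08) = 87.32 dB.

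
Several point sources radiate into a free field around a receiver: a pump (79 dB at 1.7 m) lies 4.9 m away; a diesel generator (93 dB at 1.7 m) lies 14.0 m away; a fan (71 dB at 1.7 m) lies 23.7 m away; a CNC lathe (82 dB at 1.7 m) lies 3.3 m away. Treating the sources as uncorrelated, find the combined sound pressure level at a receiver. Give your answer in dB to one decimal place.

79.1 dB

First find each source's level at the receiver (point-source: −20·log₁₀(r/r_ref)), then combine on an intensity basis.
pump: 79 − 20·log₁₀(4.9/1.7) = 79 − 9.19 = 69.81 dB.
diesel generator: 93 − 20·log₁₀(14.0/1.7) = 93 − 18.31 = 74.69 dB.
fan: 71 − 20·log₁₀(23.7/1.7) = 71 − 22.89 = 48.11 dB.
CNC lathe: 82 − 20·log₁₀(3.3/1.7) = 82 − 5.76 = 76.24 dB.
Σ 10^(L/10) = 8.111e+07 → L_total = 10·log₁₀(8.111e+07) = 79.09 dB.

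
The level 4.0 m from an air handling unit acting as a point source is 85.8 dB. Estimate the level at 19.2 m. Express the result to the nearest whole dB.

Point-source attenuation: ΔL = 20·log₁₀(r₂/r₁) = 20·log₁₀(19.2/4.0) = 13.625 dB.
L₂ = 85.8 − 20·log₁₀(19.2/4.0) = 85.8 − 13.625 = 72.18 dB.

72 dB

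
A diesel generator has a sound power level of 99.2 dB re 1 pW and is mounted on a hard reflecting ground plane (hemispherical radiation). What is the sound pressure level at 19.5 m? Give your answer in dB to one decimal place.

Free-field hemispherical radiation: L_p = L_w − 10·log₁₀(2π·r²), r = 19.5 m.
2π·r² = 2389 m², 10·log₁₀ of that is 33.782 dB.
L_p = 99.2 − 33.782 = 65.42 dB.

65.4 dB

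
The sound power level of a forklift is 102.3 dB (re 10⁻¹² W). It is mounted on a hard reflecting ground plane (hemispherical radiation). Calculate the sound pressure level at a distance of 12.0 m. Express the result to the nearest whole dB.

The power spreads over a hemisphere of area 2π·r², so L_p = L_w − 10·log₁₀(2π·r²).
2π·r² = 904.8 m², 10·log₁₀ of that is 29.565 dB.
L_p = 102.3 − 29.565 = 72.73 dB.

73 dB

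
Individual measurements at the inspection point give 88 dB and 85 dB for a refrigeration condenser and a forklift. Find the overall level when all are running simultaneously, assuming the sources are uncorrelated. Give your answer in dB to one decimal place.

89.8 dB

For uncorrelated sources the intensities add, so convert each level to linear form, sum, and take 10·log₁₀ of the total.
Σ 10^(L/10) = 10^(88/10) + 10^(85/10) = 9.472e+08.
L_total = 10·log₁₀(9.472e+08) = 89.76 dB.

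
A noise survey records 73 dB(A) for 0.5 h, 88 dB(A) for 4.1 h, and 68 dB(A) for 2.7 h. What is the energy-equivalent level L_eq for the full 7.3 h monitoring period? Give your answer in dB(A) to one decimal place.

85.5 dB(A)

The energy average is taken in the linear domain: L_eq = 10·log₁₀[(Σ tᵢ·10^(Lᵢ/10))/T], T = 7.3 h.
Σ tᵢ·10^(Lᵢ/10) = 0.5·10^(73/10) + 4.1·10^(88/10) + 2.7·10^(68/10) = 2.614e+09.
L_eq = 10·log₁₀(2.614e+09/7.3) = 85.54 dB(A).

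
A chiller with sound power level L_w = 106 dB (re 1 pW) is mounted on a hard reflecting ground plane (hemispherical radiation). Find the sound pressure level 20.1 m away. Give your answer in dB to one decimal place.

L_p = L_w − 10·log₁₀(2π·r²) with r = 20.1 m.
2π·r² = 2538 m², 10·log₁₀ of that is 34.046 dB.
L_p = 106 − 34.046 = 71.95 dB.

72.0 dB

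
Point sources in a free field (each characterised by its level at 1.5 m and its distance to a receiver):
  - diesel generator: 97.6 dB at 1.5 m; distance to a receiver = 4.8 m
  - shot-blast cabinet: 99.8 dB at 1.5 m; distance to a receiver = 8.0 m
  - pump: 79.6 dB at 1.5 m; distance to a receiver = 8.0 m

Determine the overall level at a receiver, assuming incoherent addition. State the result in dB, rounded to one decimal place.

89.5 dB

Propagate each source to the receiver with L = L_ref − 20·log₁₀(r/r_ref), then add intensities.
diesel generator: 97.6 − 20·log₁₀(4.8/1.5) = 97.6 − 10.10 = 87.50 dB.
shot-blast cabinet: 99.8 − 20·log₁₀(8.0/1.5) = 99.8 − 14.54 = 85.26 dB.
pump: 79.6 − 20·log₁₀(8.0/1.5) = 79.6 − 14.54 = 65.06 dB.
Σ 10^(L/10) = 9.009e+08 → L_total = 10·log₁₀(9.009e+08) = 89.55 dB.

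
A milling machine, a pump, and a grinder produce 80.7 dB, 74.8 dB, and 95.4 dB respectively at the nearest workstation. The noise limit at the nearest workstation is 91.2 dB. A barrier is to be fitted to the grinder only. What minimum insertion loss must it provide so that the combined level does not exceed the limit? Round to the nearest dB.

Fixed contribution from the other sources: Σ 10^(L/10) = 10^(80.7/10) + 10^(74.8/10) = 1.477e+08 (81.69 dB).
To meet 91.2 dB overall, the treated grinder may contribute at most 10^(91.2/10) − 1.477e+08 = 1.171e+09, i.e. 90.68 dB.
Required insertion loss = 95.4 − 90.68 = 4.72 dB.

5 dB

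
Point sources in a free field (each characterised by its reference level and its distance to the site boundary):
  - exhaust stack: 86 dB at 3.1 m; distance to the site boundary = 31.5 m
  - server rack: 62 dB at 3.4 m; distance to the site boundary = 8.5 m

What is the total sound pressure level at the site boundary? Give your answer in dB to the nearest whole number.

66 dB

Apply inverse-square spreading to bring every level to the receiver, then sum 10^(L/10).
exhaust stack: 86 − 20·log₁₀(31.5/3.1) = 86 − 20.14 = 65.86 dB.
server rack: 62 − 20·log₁₀(8.5/3.4) = 62 − 7.96 = 54.04 dB.
Σ 10^(L/10) = 4.109e+06 → L_total = 10·log₁₀(4.109e+06) = 66.14 dB.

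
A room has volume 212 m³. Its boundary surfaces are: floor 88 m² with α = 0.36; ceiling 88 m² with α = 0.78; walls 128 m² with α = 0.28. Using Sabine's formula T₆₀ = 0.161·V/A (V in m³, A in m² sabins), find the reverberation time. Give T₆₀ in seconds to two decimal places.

Total absorption A = 88·0.36 + 88·0.78 + 128·0.28 = 136.16 m² sabins.
T₆₀ = 0.161·V/A = 0.161·212/136.16 = 0.251 s.

0.25 s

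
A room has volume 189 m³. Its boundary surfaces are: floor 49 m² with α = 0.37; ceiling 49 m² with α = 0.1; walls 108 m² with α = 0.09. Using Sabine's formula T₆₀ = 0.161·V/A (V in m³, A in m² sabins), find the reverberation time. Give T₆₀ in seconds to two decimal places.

A = Σ Sᵢαᵢ = 49·0.37 + 49·0.1 + 108·0.09 = 32.75 m².
T₆₀ = 0.161 × 189 / 32.75 = 0.929 s.

0.93 s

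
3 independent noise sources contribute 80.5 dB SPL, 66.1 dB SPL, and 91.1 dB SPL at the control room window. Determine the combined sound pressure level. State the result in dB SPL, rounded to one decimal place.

For uncorrelated sources the intensities add, so convert each level to linear form, sum, and take 10·log₁₀ of the total.
Σ 10^(L/10) = 10^(80.5/10) + 10^(66.1/10) + 10^(91.1/10) = 1.405e+09.
L_total = 10·log₁₀(1.405e+09) = 91.48 dB SPL.

91.5 dB SPL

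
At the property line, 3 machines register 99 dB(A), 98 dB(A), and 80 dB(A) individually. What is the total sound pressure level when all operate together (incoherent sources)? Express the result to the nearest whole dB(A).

102 dB(A)

Incoherent sources combine by intensity addition: L_total = 10·log₁₀(Σ 10^(L_i/10)).
Σ 10^(L/10) = 10^(99/10) + 10^(98/10) + 10^(80/10) = 1.435e+10.
L_total = 10·log₁₀(1.435e+10) = 101.57 dB(A).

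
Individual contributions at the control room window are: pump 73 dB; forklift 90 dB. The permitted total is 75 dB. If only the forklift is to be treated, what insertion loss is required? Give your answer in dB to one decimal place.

The untreated sources together contribute 10^(73/10) = 1.995e+07, i.e. 73.00 dB.
The limit corresponds to 10^(75/10) = 3.162e+07; subtracting the fixed part leaves 1.167e+07 for the forklift, i.e. 70.67 dB.
Required insertion loss = 90 − 70.67 = 19.33 dB.

19.3 dB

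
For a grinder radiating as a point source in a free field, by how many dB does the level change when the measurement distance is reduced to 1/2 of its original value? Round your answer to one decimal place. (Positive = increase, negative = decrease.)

+6.0 dB

Point-source spreading: ΔL = −20·log₁₀(r₂/r₁).
ΔL = −20·log₁₀(0.5) = +6.02 dB.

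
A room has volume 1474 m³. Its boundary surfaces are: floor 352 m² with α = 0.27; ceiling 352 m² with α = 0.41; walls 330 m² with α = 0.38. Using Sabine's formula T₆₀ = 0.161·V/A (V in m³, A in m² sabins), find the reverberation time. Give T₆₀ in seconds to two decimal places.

Summing Sᵢαᵢ: 352·0.27 + 352·0.41 + 330·0.38 = 364.76 m².
T₆₀ = 0.161 × 1474 / 364.76 = 0.651 s.

0.65 s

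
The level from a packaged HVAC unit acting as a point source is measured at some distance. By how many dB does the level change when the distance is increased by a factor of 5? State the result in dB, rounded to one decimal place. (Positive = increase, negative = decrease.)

-14.0 dB

With spherical spreading the level changes by −20·log₁₀(r₂/r₁).
ΔL = −20·log₁₀(5) = -13.98 dB.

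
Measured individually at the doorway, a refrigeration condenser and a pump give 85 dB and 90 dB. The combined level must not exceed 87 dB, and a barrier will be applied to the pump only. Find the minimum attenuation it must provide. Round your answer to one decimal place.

The untreated sources together contribute 10^(85/10) = 3.162e+08, i.e. 85.00 dB.
To meet 87 dB overall, the treated pump may contribute at most 10^(87/10) − 3.162e+08 = 1.850e+08, i.e. 82.67 dB.
So the pump must be reduced from 90 to 82.67 dB: IL = 7.33 dB.

7.3 dB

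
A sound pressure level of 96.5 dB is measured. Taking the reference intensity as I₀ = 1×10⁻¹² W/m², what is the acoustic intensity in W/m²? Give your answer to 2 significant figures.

I = I₀·10^(L/10) = 10⁻¹² × 10^(96.5/10) = 10^(-2.350).

0.0045 W/m²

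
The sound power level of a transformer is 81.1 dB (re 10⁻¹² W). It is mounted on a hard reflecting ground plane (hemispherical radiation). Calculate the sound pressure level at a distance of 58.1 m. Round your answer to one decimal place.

37.8 dB

The power spreads over a hemisphere of area 2π·r², so L_p = L_w − 10·log₁₀(2π·r²).
2π·r² = 2.121e+04 m², 10·log₁₀ of that is 43.265 dB.
L_p = 81.1 − 43.265 = 37.83 dB.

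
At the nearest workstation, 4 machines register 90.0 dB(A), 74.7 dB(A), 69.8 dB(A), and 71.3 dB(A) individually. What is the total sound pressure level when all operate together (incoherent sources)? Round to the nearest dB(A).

For uncorrelated sources the intensities add, so convert each level to linear form, sum, and take 10·log₁₀ of the total.
Σ 10^(L/10) = 10^(90.0/10) + 10^(74.7/10) + 10^(69.8/10) + 10^(71.3/10) = 1.053e+09.
L_total = 10·log₁₀(1.053e+09) = 90.22 dB(A).

90 dB(A)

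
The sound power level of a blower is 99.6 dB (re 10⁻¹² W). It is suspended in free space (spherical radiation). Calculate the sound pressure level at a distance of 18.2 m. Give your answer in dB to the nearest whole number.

L_p = L_w − 10·log₁₀(4π·r²) with r = 18.2 m.
4π·r² = 4162 m², 10·log₁₀ of that is 36.194 dB.
L_p = 99.6 − 36.194 = 63.41 dB.

63 dB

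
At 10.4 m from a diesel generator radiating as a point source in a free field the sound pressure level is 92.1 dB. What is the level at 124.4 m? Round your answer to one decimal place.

Point-source attenuation: ΔL = 20·log₁₀(r₂/r₁) = 20·log₁₀(124.4/10.4) = 21.556 dB.
L₂ = 92.1 − 20·log₁₀(124.4/10.4) = 92.1 − 21.556 = 70.54 dB.

70.5 dB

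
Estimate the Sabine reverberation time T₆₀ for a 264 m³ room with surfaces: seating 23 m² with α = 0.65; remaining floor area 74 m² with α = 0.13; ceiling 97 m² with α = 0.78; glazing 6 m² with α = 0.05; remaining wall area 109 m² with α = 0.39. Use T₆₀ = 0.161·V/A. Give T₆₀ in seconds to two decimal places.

0.30 s

Total absorption A = 23·0.65 + 74·0.13 + 97·0.78 + 6·0.05 + 109·0.39 = 143.04 m² sabins.
T₆₀ = 0.161 × 264 / 143.04 = 0.297 s.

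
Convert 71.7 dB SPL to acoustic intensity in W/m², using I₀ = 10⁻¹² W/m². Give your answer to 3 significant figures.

L = 10·log₁₀(I/I₀) ⇒ I = I₀·10^(L/10) = 10⁻¹² × 10^7.17.

1.48e-05 W/m²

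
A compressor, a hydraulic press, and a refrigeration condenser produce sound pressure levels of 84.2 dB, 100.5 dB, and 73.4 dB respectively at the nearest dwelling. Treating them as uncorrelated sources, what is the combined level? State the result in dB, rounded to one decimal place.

100.6 dB

Incoherent sources combine by intensity addition: L_total = 10·log₁₀(Σ 10^(L_i/10)).
Σ 10^(L/10) = 10^(84.2/10) + 10^(100.5/10) + 10^(73.4/10) = 1.151e+10.
L_total = 10·log₁₀(1.151e+10) = 100.61 dB.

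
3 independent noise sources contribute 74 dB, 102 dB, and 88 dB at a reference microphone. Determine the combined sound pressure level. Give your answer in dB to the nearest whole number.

Incoherent sources combine by intensity addition: L_total = 10·log₁₀(Σ 10^(L_i/10)).
Σ 10^(L/10) = 10^(74/10) + 10^(102/10) + 10^(88/10) = 1.651e+10.
L_total = 10·log₁₀(1.651e+10) = 102.18 dB.

102 dB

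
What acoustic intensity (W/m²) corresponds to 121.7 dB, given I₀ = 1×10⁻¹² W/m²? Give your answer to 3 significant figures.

I/I₀ = 10^(121.7/10) = 1.479e+12, so I = 1.479e+12 × 10⁻¹² W/m².

1.48 W/m²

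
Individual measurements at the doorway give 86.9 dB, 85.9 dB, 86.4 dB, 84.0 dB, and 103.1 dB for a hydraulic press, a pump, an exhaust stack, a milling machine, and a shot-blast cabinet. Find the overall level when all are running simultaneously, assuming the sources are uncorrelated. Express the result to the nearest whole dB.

103 dB

Incoherent sources combine by intensity addition: L_total = 10·log₁₀(Σ 10^(L_i/10)).
Σ 10^(L/10) = 10^(86.9/10) + 10^(85.9/10) + 10^(86.4/10) + 10^(84.0/10) + 10^(103.1/10) = 2.198e+10.
L_total = 10·log₁₀(2.198e+10) = 103.42 dB.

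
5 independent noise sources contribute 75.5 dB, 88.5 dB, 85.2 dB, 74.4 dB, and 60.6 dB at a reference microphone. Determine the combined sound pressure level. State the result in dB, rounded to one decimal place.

For uncorrelated sources the intensities add, so convert each level to linear form, sum, and take 10·log₁₀ of the total.
Σ 10^(L/10) = 10^(75.5/10) + 10^(88.5/10) + 10^(85.2/10) + 10^(74.4/10) + 10^(60.6/10) = 1.103e+09.
L_total = 10·log₁₀(1.103e+09) = 90.43 dB.

90.4 dB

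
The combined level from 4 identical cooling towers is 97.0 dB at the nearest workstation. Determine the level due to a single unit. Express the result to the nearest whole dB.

91 dB

4 equal contributions raise the level by 10·log₁₀ 4 = 6.021 dB, so each unit alone gives 97.0 − 6.021.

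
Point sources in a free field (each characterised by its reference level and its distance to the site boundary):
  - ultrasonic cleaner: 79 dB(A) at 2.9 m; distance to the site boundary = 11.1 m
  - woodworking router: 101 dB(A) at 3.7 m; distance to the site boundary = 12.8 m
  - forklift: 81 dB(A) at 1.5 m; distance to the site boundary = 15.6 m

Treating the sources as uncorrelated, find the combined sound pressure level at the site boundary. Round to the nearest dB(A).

90 dB(A)

Propagate each source to the receiver with L = L_ref − 20·log₁₀(r/r_ref), then add intensities.
ultrasonic cleaner: 79 − 20·log₁₀(11.1/2.9) = 79 − 11.66 = 67.34 dB(A).
woodworking router: 101 − 20·log₁₀(12.8/3.7) = 101 − 10.78 = 90.22 dB(A).
forklift: 81 − 20·log₁₀(15.6/1.5) = 81 − 20.34 = 60.66 dB(A).
Σ 10^(L/10) = 1.059e+09 → L_total = 10·log₁₀(1.059e+09) = 90.25 dB(A).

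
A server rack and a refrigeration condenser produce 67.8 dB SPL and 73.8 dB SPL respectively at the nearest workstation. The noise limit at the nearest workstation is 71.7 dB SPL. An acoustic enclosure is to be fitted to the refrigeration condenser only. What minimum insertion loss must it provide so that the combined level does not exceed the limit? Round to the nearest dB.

Fixed contribution from the other source: Σ 10^(L/10) = 10^(67.8/10) = 6.026e+06 (67.80 dB SPL).
To meet 71.7 dB SPL overall, the treated refrigeration condenser may contribute at most 10^(71.7/10) − 6.026e+06 = 8.765e+06, i.e. 69.43 dB SPL.
So the refrigeration condenser must be reduced from 73.8 to 69.43 dB SPL: IL = 4.37 dB.

4 dB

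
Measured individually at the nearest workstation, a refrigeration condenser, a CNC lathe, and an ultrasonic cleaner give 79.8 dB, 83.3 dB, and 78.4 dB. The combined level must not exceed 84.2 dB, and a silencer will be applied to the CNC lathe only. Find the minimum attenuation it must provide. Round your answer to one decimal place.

Fixed contribution from the other sources: Σ 10^(L/10) = 10^(79.8/10) + 10^(78.4/10) = 1.647e+08 (82.17 dB).
The limit corresponds to 10^(84.2/10) = 2.630e+08; subtracting the fixed part leaves 9.834e+07 for the CNC lathe, i.e. 79.93 dB.
So the CNC lathe must be reduced from 83.3 to 79.93 dB: IL = 3.37 dB.

3.4 dB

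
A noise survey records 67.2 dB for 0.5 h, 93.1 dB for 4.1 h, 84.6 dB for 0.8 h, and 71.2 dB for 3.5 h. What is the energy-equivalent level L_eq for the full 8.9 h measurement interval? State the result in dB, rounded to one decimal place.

89.9 dB

Weight each interval's intensity by its duration and average over T = 8.9 h:
Σ tᵢ·10^(Lᵢ/10) = 0.5·10^(67.2/10) + 4.1·10^(93.1/10) + 0.8·10^(84.6/10) + 3.5·10^(71.2/10) = 8.651e+09.
L_eq = 10·log₁₀(8.651e+09/8.9) = 89.88 dB.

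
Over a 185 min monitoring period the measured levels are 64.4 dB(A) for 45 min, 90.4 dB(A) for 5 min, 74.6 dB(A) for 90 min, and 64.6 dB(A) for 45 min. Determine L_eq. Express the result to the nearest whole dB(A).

Weight each interval's intensity by its duration and average over T = 185 min:
Σ tᵢ·10^(Lᵢ/10) = 45·10^(64.4/10) + 5·10^(90.4/10) + 90·10^(74.6/10) + 45·10^(64.6/10) = 8.332e+09.
L_eq = 10·log₁₀(8.332e+09/185) = 76.54 dB(A).

77 dB(A)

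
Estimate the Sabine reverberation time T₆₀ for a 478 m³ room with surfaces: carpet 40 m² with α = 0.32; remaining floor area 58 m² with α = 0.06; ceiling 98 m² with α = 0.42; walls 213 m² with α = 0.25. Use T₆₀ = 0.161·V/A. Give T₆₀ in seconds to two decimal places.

Total absorption A = 40·0.32 + 58·0.06 + 98·0.42 + 213·0.25 = 110.69 m² sabins.
T₆₀ = 0.161·V/A = 0.161·478/110.69 = 0.695 s.

0.70 s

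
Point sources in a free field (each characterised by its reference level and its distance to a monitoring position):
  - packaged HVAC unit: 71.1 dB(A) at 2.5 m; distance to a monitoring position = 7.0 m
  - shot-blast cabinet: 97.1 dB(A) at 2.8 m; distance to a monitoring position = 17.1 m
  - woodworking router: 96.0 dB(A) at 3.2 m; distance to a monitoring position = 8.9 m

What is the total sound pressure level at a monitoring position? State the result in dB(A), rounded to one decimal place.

88.2 dB(A)

First find each source's level at the receiver (point-source: −20·log₁₀(r/r_ref)), then combine on an intensity basis.
packaged HVAC unit: 71.1 − 20·log₁₀(7.0/2.5) = 71.1 − 8.94 = 62.16 dB(A).
shot-blast cabinet: 97.1 − 20·log₁₀(17.1/2.8) = 97.1 − 15.72 = 81.38 dB(A).
woodworking router: 96.0 − 20·log₁₀(8.9/3.2) = 96.0 − 8.88 = 87.12 dB(A).
Σ 10^(L/10) = 6.538e+08 → L_total = 10·log₁₀(6.538e+08) = 88.15 dB(A).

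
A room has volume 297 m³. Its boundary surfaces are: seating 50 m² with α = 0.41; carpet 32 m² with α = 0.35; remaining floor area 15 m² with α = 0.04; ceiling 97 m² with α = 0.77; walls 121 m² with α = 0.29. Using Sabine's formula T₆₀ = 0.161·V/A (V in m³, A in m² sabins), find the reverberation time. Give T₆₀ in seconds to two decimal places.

A = Σ Sᵢαᵢ = 50·0.41 + 32·0.35 + 15·0.04 + 97·0.77 + 121·0.29 = 142.08 m².
T₆₀ = 0.161·V/A = 0.161·297/142.08 = 0.337 s.

0.34 s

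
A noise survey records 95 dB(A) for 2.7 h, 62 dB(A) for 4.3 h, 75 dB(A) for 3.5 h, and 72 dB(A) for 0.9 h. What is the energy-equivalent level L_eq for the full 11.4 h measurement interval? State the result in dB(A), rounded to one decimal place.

88.8 dB(A)

The energy average is taken in the linear domain: L_eq = 10·log₁₀[(Σ tᵢ·10^(Lᵢ/10))/T], T = 11.4 h.
Σ tᵢ·10^(Lᵢ/10) = 2.7·10^(95/10) + 4.3·10^(62/10) + 3.5·10^(75/10) + 0.9·10^(72/10) = 8.670e+09.
L_eq = 10·log₁₀(8.670e+09/11.4) = 88.81 dB(A).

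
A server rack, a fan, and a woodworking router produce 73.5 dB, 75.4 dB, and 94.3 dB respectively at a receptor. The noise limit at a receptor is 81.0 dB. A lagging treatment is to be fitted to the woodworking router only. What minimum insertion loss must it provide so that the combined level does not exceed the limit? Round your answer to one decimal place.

15.9 dB

Everything except the woodworking router sums to 10^(73.5/10) + 10^(75.4/10) = 5.706e+07 in linear terms, 77.56 dB.
The limit corresponds to 10^(81.0/10) = 1.259e+08; subtracting the fixed part leaves 6.883e+07 for the woodworking router, i.e. 78.38 dB.
Required insertion loss = 94.3 − 78.38 = 15.92 dB.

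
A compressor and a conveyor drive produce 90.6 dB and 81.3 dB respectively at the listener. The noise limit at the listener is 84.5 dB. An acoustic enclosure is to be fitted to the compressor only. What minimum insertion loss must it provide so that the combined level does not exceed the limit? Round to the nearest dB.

9 dB

Everything except the compressor sums to 10^(81.3/10) = 1.349e+08 in linear terms, 81.30 dB.
The limit corresponds to 10^(84.5/10) = 2.818e+08; subtracting the fixed part leaves 1.469e+08 for the compressor, i.e. 81.67 dB.
Required insertion loss = 90.6 − 81.67 = 8.93 dB.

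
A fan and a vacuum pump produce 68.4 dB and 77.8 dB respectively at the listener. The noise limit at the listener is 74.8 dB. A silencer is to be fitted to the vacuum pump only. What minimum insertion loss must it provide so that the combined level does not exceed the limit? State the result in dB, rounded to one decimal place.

4.1 dB

Everything except the vacuum pump sums to 10^(68.4/10) = 6.918e+06 in linear terms, 68.40 dB.
The limit corresponds to 10^(74.8/10) = 3.020e+07; subtracting the fixed part leaves 2.328e+07 for the vacuum pump, i.e. 73.67 dB.
Required insertion loss = 77.8 − 73.67 = 4.13 dB.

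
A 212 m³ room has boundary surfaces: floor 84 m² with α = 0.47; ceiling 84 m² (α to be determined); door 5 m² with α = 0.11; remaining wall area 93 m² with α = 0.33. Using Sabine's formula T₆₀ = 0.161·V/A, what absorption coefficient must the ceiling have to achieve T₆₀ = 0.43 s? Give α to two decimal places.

0.10

A = 0.161·V/T₆₀ = 0.161·212/0.43 = 79.38 m² sabins.
Absorption from the other surfaces = 84·0.47 + 5·0.11 + 93·0.33 = 70.72 m², so the ceiling must supply 8.66 m² over 84 m².
α = 8.66/84 = 0.103.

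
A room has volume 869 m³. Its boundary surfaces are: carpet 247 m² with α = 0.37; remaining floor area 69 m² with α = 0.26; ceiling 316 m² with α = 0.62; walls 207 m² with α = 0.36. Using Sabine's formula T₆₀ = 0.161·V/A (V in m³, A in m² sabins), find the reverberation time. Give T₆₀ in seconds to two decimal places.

0.37 s

A = Σ Sᵢαᵢ = 247·0.37 + 69·0.26 + 316·0.62 + 207·0.36 = 379.77 m².
T₆₀ = 0.161 × 869 / 379.77 = 0.368 s.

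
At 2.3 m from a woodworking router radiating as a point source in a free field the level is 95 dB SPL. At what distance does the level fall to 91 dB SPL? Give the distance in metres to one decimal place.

For a point source L₁ − L₂ = 20·log₁₀(r₂/r₁), so r₂ = r₁·10^((L₁−L₂)/20).
r₂ = 2.3·10^((95−91)/20) = 2.3·10^(4.0/20) = 3.65 m.

3.6 m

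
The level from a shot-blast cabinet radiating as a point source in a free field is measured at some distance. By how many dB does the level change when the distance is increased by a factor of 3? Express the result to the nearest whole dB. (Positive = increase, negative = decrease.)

-10 dB

A point source loses 6 dB per doubling of distance; generally ΔL = −20·log₁₀(r₂/r₁).
ΔL = −20·log₁₀(3) = -9.54 dB.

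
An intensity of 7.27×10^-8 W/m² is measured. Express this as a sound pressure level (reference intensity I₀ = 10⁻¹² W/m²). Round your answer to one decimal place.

I/I₀ = 7.27×10^-8/10⁻¹² = 7.27×10^4, and L = 10·log₁₀(I/I₀).
L = 10·(0.8615 + 4) = 48.62 dB.

48.6 dB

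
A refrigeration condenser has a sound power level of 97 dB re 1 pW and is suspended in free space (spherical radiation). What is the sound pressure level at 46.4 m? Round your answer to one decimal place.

52.7 dB

The power spreads over a sphere of area 4π·r², so L_p = L_w − 10·log₁₀(4π·r²).
4π·r² = 2.705e+04 m², 10·log₁₀ of that is 44.322 dB.
L_p = 97 − 44.322 = 52.68 dB.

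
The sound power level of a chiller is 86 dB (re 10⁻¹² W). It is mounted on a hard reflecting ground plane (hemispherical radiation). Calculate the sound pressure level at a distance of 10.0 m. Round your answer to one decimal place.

Free-field hemispherical radiation: L_p = L_w − 10·log₁₀(2π·r²), r = 10.0 m.
2π·r² = 628.3 m², 10·log₁₀ of that is 27.982 dB.
L_p = 86 − 27.982 = 58.02 dB.

58.0 dB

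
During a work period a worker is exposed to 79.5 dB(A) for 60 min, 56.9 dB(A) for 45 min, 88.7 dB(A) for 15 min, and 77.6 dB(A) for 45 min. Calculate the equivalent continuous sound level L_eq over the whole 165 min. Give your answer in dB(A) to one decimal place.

The energy average is taken in the linear domain: L_eq = 10·log₁₀[(Σ tᵢ·10^(Lᵢ/10))/T], T = 165 min.
Σ tᵢ·10^(Lᵢ/10) = 60·10^(79.5/10) + 45·10^(56.9/10) + 15·10^(88.7/10) + 45·10^(77.6/10) = 1.908e+10.
L_eq = 10·log₁₀(1.908e+10/165) = 80.63 dB(A).

80.6 dB(A)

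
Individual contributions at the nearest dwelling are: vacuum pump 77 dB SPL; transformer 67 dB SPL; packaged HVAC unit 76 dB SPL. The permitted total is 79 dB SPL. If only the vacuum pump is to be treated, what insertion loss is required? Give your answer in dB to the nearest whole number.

Everything except the vacuum pump sums to 10^(67/10) + 10^(76/10) = 4.482e+07 in linear terms, 76.51 dB SPL.
The limit corresponds to 10^(79/10) = 7.943e+07; subtracting the fixed part leaves 3.461e+07 for the vacuum pump, i.e. 75.39 dB SPL.
Required insertion loss = 77 − 75.39 = 1.61 dB.

2 dB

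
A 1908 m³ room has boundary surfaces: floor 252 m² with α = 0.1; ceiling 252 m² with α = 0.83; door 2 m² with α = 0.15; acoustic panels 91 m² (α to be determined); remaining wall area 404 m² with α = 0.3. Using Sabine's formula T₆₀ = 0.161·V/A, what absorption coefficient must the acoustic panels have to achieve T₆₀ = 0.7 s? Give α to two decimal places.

Required total absorption A = 0.161·1908/0.7 = 438.84 m².
Absorption from the other surfaces = 252·0.1 + 252·0.83 + 2·0.15 + 404·0.3 = 355.86 m², so the acoustic panels must supply 82.98 m² over 91 m².
α = 82.98/91 = 0.912.

0.91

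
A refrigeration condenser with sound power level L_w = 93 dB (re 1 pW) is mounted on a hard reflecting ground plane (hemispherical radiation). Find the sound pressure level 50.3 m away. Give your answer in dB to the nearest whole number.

Free-field hemispherical radiation: L_p = L_w − 10·log₁₀(2π·r²), r = 50.3 m.
2π·r² = 1.59e+04 m², 10·log₁₀ of that is 42.013 dB.
L_p = 93 − 42.013 = 50.99 dB.

51 dB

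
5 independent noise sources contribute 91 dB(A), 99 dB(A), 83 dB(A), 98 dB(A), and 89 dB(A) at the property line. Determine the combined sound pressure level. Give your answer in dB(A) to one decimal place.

102.2 dB(A)

Incoherent sources combine by intensity addition: L_total = 10·log₁₀(Σ 10^(L_i/10)).
Σ 10^(L/10) = 10^(91/10) + 10^(99/10) + 10^(83/10) + 10^(98/10) + 10^(89/10) = 1.651e+10.
L_total = 10·log₁₀(1.651e+10) = 102.18 dB(A).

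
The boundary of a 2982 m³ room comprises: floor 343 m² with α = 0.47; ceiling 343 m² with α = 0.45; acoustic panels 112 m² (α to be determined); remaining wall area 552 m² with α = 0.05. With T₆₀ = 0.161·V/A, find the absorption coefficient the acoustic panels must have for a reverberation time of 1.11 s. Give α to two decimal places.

0.80

A = 0.161·V/T₆₀ = 0.161·2982/1.11 = 432.52 m² sabins.
Absorption from the other surfaces = 343·0.47 + 343·0.45 + 552·0.05 = 343.16 m², so the acoustic panels must supply 89.36 m² over 112 m².
α = 89.36/112 = 0.798.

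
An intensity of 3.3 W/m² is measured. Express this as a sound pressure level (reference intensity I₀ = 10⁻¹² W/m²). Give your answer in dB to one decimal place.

125.2 dB

Dividing by I₀ shifts the exponent by 12: I/I₀ = 3.3×10^12.
L = 10·(0.5185 + 12) = 125.19 dB.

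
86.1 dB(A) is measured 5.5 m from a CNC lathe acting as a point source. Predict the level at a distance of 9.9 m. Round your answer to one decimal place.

81.0 dB(A)

Point-source attenuation: ΔL = 20·log₁₀(r₂/r₁) = 20·log₁₀(9.9/5.5) = 5.105 dB.
L₂ = 86.1 − 20·log₁₀(9.9/5.5) = 86.1 − 5.105 = 80.99 dB(A).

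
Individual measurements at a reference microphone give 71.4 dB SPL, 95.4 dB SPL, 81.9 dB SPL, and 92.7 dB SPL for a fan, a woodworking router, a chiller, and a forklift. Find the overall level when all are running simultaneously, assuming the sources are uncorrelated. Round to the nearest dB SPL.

Incoherent sources combine by intensity addition: L_total = 10·log₁₀(Σ 10^(L_i/10)).
Σ 10^(L/10) = 10^(71.4/10) + 10^(95.4/10) + 10^(81.9/10) + 10^(92.7/10) = 5.498e+09.
L_total = 10·log₁₀(5.498e+09) = 97.40 dB SPL.

97 dB SPL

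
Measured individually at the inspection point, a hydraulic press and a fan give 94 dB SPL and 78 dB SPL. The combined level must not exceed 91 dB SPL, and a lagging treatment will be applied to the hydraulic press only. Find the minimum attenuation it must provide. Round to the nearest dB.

3 dB

Fixed contribution from the other source: Σ 10^(L/10) = 10^(78/10) = 6.310e+07 (78.00 dB SPL).
The limit corresponds to 10^(91/10) = 1.259e+09; subtracting the fixed part leaves 1.196e+09 for the hydraulic press, i.e. 90.78 dB SPL.
So the hydraulic press must be reduced from 94 to 90.78 dB SPL: IL = 3.22 dB.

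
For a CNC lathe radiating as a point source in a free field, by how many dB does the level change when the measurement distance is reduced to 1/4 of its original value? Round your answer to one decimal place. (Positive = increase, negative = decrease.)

Point-source spreading: ΔL = −20·log₁₀(r₂/r₁).
ΔL = −20·log₁₀(0.25) = +12.04 dB.

+12.0 dB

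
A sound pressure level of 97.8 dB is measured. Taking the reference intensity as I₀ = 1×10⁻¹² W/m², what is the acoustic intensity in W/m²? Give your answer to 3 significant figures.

0.00603 W/m²

L = 10·log₁₀(I/I₀) ⇒ I = I₀·10^(L/10) = 10⁻¹² × 10^9.78.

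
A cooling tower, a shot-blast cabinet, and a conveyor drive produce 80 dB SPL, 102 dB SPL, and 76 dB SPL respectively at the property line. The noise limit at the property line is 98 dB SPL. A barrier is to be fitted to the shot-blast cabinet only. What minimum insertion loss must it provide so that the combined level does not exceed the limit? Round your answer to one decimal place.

4.1 dB

The untreated sources together contribute 10^(80/10) + 10^(76/10) = 1.398e+08, i.e. 81.46 dB SPL.
The limit corresponds to 10^(98/10) = 6.310e+09; subtracting the fixed part leaves 6.170e+09 for the shot-blast cabinet, i.e. 97.90 dB SPL.
So the shot-blast cabinet must be reduced from 102 to 97.90 dB SPL: IL = 4.10 dB.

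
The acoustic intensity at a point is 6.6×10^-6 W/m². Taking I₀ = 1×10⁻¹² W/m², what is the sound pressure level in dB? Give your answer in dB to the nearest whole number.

L = 10·log₁₀(I/I₀) = 10·log₁₀(6.6×10^-6/10⁻¹²) = 10·log₁₀(6.6×10^6).
L = 10·(0.8195 + 6) = 68.20 dB.

68 dB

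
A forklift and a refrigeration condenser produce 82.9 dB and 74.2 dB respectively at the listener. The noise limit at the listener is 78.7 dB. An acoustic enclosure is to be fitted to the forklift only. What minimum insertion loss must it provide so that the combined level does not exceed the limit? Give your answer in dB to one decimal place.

Everything except the forklift sums to 10^(74.2/10) = 2.630e+07 in linear terms, 74.20 dB.
The limit corresponds to 10^(78.7/10) = 7.413e+07; subtracting the fixed part leaves 4.783e+07 for the forklift, i.e. 76.80 dB.
So the forklift must be reduced from 82.9 to 76.80 dB: IL = 6.10 dB.

6.1 dB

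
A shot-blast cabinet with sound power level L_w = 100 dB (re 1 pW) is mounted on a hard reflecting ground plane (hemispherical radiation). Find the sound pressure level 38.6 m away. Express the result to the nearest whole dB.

Free-field hemispherical radiation: L_p = L_w − 10·log₁₀(2π·r²), r = 38.6 m.
2π·r² = 9362 m², 10·log₁₀ of that is 39.714 dB.
L_p = 100 − 39.714 = 60.29 dB.

60 dB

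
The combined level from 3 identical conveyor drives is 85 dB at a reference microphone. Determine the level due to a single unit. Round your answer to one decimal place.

3 equal contributions raise the level by 10·log₁₀ 3 = 4.771 dB, so each unit alone gives 85 − 4.771.

80.2 dB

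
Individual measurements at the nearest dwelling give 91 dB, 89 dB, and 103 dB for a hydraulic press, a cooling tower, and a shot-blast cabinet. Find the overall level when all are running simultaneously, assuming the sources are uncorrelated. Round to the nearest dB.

For uncorrelated sources the intensities add, so convert each level to linear form, sum, and take 10·log₁₀ of the total.
Σ 10^(L/10) = 10^(91/10) + 10^(89/10) + 10^(103/10) = 2.201e+10.
L_total = 10·log₁₀(2.201e+10) = 103.43 dB.

103 dB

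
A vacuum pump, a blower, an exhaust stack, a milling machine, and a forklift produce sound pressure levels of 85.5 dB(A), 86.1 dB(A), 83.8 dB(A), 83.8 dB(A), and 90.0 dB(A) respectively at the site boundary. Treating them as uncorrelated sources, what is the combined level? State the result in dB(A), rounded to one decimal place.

93.5 dB(A)

Incoherent sources combine by intensity addition: L_total = 10·log₁₀(Σ 10^(L_i/10)).
Σ 10^(L/10) = 10^(85.5/10) + 10^(86.1/10) + 10^(83.8/10) + 10^(83.8/10) + 10^(90.0/10) = 2.242e+09.
L_total = 10·log₁₀(2.242e+09) = 93.51 dB(A).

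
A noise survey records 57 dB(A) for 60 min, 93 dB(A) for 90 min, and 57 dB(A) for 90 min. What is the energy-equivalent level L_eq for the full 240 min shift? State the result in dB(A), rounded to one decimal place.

88.7 dB(A)

The energy average is taken in the linear domain: L_eq = 10·log₁₀[(Σ tᵢ·10^(Lᵢ/10))/T], T = 240 min.
Σ tᵢ·10^(Lᵢ/10) = 60·10^(57/10) + 90·10^(93/10) + 90·10^(57/10) = 1.796e+11.
L_eq = 10·log₁₀(1.796e+11/240) = 88.74 dB(A).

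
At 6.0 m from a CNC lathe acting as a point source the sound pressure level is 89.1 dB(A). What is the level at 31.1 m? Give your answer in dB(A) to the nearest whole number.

Spherical spreading from a point source gives a 20·log₁₀(r₂/r₁) drop.
L₂ = 89.1 − 20·log₁₀(31.1/6.0) = 89.1 − 14.292 = 74.81 dB(A).

75 dB(A)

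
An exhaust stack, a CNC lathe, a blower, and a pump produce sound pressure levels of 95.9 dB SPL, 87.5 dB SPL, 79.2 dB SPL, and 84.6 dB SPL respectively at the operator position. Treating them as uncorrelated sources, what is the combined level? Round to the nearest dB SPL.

97 dB SPL

For uncorrelated sources the intensities add, so convert each level to linear form, sum, and take 10·log₁₀ of the total.
Σ 10^(L/10) = 10^(95.9/10) + 10^(87.5/10) + 10^(79.2/10) + 10^(84.6/10) = 4.824e+09.
L_total = 10·log₁₀(4.824e+09) = 96.83 dB SPL.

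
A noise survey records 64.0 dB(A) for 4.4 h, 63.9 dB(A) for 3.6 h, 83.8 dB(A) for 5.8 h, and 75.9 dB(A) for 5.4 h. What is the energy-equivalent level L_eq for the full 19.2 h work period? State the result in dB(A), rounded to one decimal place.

L_eq = 10·log₁₀[(1/T)·Σ tᵢ·10^(Lᵢ/10)] with T = 19.2 h.
Σ tᵢ·10^(Lᵢ/10) = 4.4·10^(64.0/10) + 3.6·10^(63.9/10) + 5.8·10^(83.8/10) + 5.4·10^(75.9/10) = 1.621e+09.
L_eq = 10·log₁₀(1.621e+09/19.2) = 79.27 dB(A).

79.3 dB(A)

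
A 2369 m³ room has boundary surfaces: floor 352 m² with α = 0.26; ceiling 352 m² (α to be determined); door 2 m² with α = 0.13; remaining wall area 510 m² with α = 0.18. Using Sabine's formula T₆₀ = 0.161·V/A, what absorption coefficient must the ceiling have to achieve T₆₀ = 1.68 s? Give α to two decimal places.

0.12

From T₆₀ = 0.161·V/A, the target T₆₀ = 1.68 s needs A = 0.161·2369/1.68 = 227.03 m².
Absorption from the other surfaces = 352·0.26 + 2·0.13 + 510·0.18 = 183.58 m², so the ceiling must supply 43.45 m² over 352 m².
α = 43.45/352 = 0.123.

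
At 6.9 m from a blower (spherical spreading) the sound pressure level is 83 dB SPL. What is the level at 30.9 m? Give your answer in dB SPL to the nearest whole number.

Spherical spreading from a point source gives a 20·log₁₀(r₂/r₁) drop.
L₂ = 83 − 20·log₁₀(30.9/6.9) = 83 − 13.022 = 69.98 dB SPL.

70 dB SPL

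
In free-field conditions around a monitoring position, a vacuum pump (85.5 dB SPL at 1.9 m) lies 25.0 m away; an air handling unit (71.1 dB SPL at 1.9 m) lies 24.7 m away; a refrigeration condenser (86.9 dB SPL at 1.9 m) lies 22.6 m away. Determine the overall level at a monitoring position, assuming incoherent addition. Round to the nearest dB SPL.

67 dB SPL

Apply inverse-square spreading to bring every level to the receiver, then sum 10^(L/10).
vacuum pump: 85.5 − 20·log₁₀(25.0/1.9) = 85.5 − 22.38 = 63.12 dB SPL.
air handling unit: 71.1 − 20·log₁₀(24.7/1.9) = 71.1 − 22.28 = 48.82 dB SPL.
refrigeration condenser: 86.9 − 20·log₁₀(22.6/1.9) = 86.9 − 21.51 = 65.39 dB SPL.
Σ 10^(L/10) = 5.587e+06 → L_total = 10·log₁₀(5.587e+06) = 67.47 dB SPL.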